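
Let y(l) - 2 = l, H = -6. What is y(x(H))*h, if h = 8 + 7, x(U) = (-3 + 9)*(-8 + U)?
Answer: -1230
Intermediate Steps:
x(U) = -48 + 6*U (x(U) = 6*(-8 + U) = -48 + 6*U)
y(l) = 2 + l
h = 15
y(x(H))*h = (2 + (-48 + 6*(-6)))*15 = (2 + (-48 - 36))*15 = (2 - 84)*15 = -82*15 = -1230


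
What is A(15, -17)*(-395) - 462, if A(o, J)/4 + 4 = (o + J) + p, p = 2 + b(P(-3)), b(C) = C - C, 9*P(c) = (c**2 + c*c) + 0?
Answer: 5858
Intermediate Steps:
P(c) = 2*c**2/9 (P(c) = ((c**2 + c*c) + 0)/9 = ((c**2 + c**2) + 0)/9 = (2*c**2 + 0)/9 = (2*c**2)/9 = 2*c**2/9)
b(C) = 0
p = 2 (p = 2 + 0 = 2)
A(o, J) = -8 + 4*J + 4*o (A(o, J) = -16 + 4*((o + J) + 2) = -16 + 4*((J + o) + 2) = -16 + 4*(2 + J + o) = -16 + (8 + 4*J + 4*o) = -8 + 4*J + 4*o)
A(15, -17)*(-395) - 462 = (-8 + 4*(-17) + 4*15)*(-395) - 462 = (-8 - 68 + 60)*(-395) - 462 = -16*(-395) - 462 = 6320 - 462 = 5858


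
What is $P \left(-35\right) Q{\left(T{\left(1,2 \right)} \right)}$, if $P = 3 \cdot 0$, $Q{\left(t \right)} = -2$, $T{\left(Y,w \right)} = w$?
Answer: $0$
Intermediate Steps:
$P = 0$
$P \left(-35\right) Q{\left(T{\left(1,2 \right)} \right)} = 0 \left(-35\right) \left(-2\right) = 0 \left(-2\right) = 0$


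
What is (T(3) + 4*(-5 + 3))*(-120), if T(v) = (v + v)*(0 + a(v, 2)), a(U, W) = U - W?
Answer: 240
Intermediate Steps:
T(v) = 2*v*(-2 + v) (T(v) = (v + v)*(0 + (v - 1*2)) = (2*v)*(0 + (v - 2)) = (2*v)*(0 + (-2 + v)) = (2*v)*(-2 + v) = 2*v*(-2 + v))
(T(3) + 4*(-5 + 3))*(-120) = (2*3*(-2 + 3) + 4*(-5 + 3))*(-120) = (2*3*1 + 4*(-2))*(-120) = (6 - 8)*(-120) = -2*(-120) = 240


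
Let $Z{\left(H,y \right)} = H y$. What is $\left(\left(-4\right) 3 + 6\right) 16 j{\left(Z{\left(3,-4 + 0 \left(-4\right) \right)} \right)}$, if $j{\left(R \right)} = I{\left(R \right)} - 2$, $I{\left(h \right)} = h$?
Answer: $1344$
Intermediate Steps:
$j{\left(R \right)} = -2 + R$ ($j{\left(R \right)} = R - 2 = -2 + R$)
$\left(\left(-4\right) 3 + 6\right) 16 j{\left(Z{\left(3,-4 + 0 \left(-4\right) \right)} \right)} = \left(\left(-4\right) 3 + 6\right) 16 \left(-2 + 3 \left(-4 + 0 \left(-4\right)\right)\right) = \left(-12 + 6\right) 16 \left(-2 + 3 \left(-4 + 0\right)\right) = \left(-6\right) 16 \left(-2 + 3 \left(-4\right)\right) = - 96 \left(-2 - 12\right) = \left(-96\right) \left(-14\right) = 1344$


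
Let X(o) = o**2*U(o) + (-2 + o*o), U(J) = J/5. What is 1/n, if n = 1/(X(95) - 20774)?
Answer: 159724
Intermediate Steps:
U(J) = J/5 (U(J) = J*(1/5) = J/5)
X(o) = -2 + o**2 + o**3/5 (X(o) = o**2*(o/5) + (-2 + o*o) = o**3/5 + (-2 + o**2) = -2 + o**2 + o**3/5)
n = 1/159724 (n = 1/((-2 + 95**2 + (1/5)*95**3) - 20774) = 1/((-2 + 9025 + (1/5)*857375) - 20774) = 1/((-2 + 9025 + 171475) - 20774) = 1/(180498 - 20774) = 1/159724 ≈ 6.2608e-6)
1/n = 1/(1/159724) = 159724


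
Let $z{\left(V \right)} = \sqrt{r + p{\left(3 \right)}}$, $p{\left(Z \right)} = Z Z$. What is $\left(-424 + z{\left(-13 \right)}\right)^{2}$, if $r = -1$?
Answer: $179784 - 1696 \sqrt{2} \approx 1.7739 \cdot 10^{5}$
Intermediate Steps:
$p{\left(Z \right)} = Z^{2}$
$z{\left(V \right)} = 2 \sqrt{2}$ ($z{\left(V \right)} = \sqrt{-1 + 3^{2}} = \sqrt{-1 + 9} = \sqrt{8} = 2 \sqrt{2}$)
$\left(-424 + z{\left(-13 \right)}\right)^{2} = \left(-424 + 2 \sqrt{2}\right)^{2}$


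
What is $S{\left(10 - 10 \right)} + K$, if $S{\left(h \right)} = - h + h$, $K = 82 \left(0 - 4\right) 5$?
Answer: $-1640$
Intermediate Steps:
$K = -1640$ ($K = 82 \left(\left(-4\right) 5\right) = 82 \left(-20\right) = -1640$)
$S{\left(h \right)} = 0$
$S{\left(10 - 10 \right)} + K = 0 - 1640 = -1640$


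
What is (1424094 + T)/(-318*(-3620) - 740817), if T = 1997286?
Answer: 1140460/136781 ≈ 8.3379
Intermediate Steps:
(1424094 + T)/(-318*(-3620) - 740817) = (1424094 + 1997286)/(-318*(-3620) - 740817) = 3421380/(1151160 - 740817) = 3421380/410343 = 3421380*(1/410343) = 1140460/136781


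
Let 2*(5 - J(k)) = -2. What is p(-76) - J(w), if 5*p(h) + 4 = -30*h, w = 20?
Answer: 2246/5 ≈ 449.20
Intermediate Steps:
p(h) = -4/5 - 6*h (p(h) = -4/5 + (-30*h)/5 = -4/5 - 6*h)
J(k) = 6 (J(k) = 5 - 1/2*(-2) = 5 + 1 = 6)
p(-76) - J(w) = (-4/5 - 6*(-76)) - 1*6 = (-4/5 + 456) - 6 = 2276/5 - 6 = 2246/5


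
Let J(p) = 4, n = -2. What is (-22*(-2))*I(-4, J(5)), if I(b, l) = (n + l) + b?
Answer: -88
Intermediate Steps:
I(b, l) = -2 + b + l (I(b, l) = (-2 + l) + b = -2 + b + l)
(-22*(-2))*I(-4, J(5)) = (-22*(-2))*(-2 - 4 + 4) = 44*(-2) = -88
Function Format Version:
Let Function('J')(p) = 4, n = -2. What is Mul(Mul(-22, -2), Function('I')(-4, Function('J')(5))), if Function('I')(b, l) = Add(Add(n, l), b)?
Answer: -88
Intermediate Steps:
Function('I')(b, l) = Add(-2, b, l) (Function('I')(b, l) = Add(Add(-2, l), b) = Add(-2, b, l))
Mul(Mul(-22, -2), Function('I')(-4, Function('J')(5))) = Mul(Mul(-22, -2), Add(-2, -4, 4)) = Mul(44, -2) = -88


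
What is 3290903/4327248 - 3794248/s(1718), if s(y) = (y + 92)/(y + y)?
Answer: -28207241277140657/3916159440 ≈ -7.2028e+6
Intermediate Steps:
s(y) = (92 + y)/(2*y) (s(y) = (92 + y)/((2*y)) = (92 + y)*(1/(2*y)) = (92 + y)/(2*y))
3290903/4327248 - 3794248/s(1718) = 3290903/4327248 - 3794248*3436/(92 + 1718) = 3290903*(1/4327248) - 3794248/((½)*(1/1718)*1810) = 3290903/4327248 - 3794248/905/1718 = 3290903/4327248 - 3794248*1718/905 = 3290903/4327248 - 6518518064/905 = -28207241277140657/3916159440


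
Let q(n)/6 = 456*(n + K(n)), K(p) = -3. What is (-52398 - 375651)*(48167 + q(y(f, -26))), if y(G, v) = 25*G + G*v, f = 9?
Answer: -6564131415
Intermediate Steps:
q(n) = -8208 + 2736*n (q(n) = 6*(456*(n - 3)) = 6*(456*(-3 + n)) = 6*(-1368 + 456*n) = -8208 + 2736*n)
(-52398 - 375651)*(48167 + q(y(f, -26))) = (-52398 - 375651)*(48167 + (-8208 + 2736*(9*(25 - 26)))) = -428049*(48167 + (-8208 + 2736*(9*(-1)))) = -428049*(48167 + (-8208 + 2736*(-9))) = -428049*(48167 + (-8208 - 24624)) = -428049*(48167 - 32832) = -428049*15335 = -6564131415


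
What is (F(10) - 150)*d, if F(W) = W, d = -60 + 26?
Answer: 4760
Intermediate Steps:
d = -34
(F(10) - 150)*d = (10 - 150)*(-34) = -140*(-34) = 4760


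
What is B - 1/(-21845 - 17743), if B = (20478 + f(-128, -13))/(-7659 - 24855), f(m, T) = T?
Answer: -135022651/214527372 ≈ -0.62940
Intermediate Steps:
B = -20465/32514 (B = (20478 - 13)/(-7659 - 24855) = 20465/(-32514) = 20465*(-1/32514) = -20465/32514 ≈ -0.62942)
B - 1/(-21845 - 17743) = -20465/32514 - 1/(-21845 - 17743) = -20465/32514 - 1/(-39588) = -20465/32514 - 1*(-1/39588) = -20465/32514 + 1/39588 = -135022651/214527372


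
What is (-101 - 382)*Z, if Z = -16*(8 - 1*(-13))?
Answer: 162288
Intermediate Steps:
Z = -336 (Z = -16*(8 + 13) = -16*21 = -336)
(-101 - 382)*Z = (-101 - 382)*(-336) = -483*(-336) = 162288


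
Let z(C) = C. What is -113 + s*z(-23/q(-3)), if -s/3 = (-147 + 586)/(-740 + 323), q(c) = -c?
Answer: -57218/417 ≈ -137.21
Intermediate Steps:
s = 439/139 (s = -3*(-147 + 586)/(-740 + 323) = -1317/(-417) = -1317*(-1)/417 = -3*(-439/417) = 439/139 ≈ 3.1583)
-113 + s*z(-23/q(-3)) = -113 + 439*(-23/((-1*(-3))))/139 = -113 + 439*(-23/3)/139 = -113 + 439*(-23*⅓)/139 = -113 + (439/139)*(-23/3) = -113 - 10097/417 = -57218/417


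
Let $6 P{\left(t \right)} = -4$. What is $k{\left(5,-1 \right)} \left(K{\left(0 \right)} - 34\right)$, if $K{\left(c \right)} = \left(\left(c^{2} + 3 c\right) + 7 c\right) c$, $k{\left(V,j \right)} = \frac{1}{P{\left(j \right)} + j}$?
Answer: $\frac{102}{5} \approx 20.4$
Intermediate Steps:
$P{\left(t \right)} = - \frac{2}{3}$ ($P{\left(t \right)} = \frac{1}{6} \left(-4\right) = - \frac{2}{3}$)
$k{\left(V,j \right)} = \frac{1}{- \frac{2}{3} + j}$
$K{\left(c \right)} = c \left(c^{2} + 10 c\right)$ ($K{\left(c \right)} = \left(c^{2} + 10 c\right) c = c \left(c^{2} + 10 c\right)$)
$k{\left(5,-1 \right)} \left(K{\left(0 \right)} - 34\right) = \frac{3}{-2 + 3 \left(-1\right)} \left(0^{2} \left(10 + 0\right) - 34\right) = \frac{3}{-2 - 3} \left(0 \cdot 10 - 34\right) = \frac{3}{-5} \left(0 - 34\right) = 3 \left(- \frac{1}{5}\right) \left(-34\right) = \left(- \frac{3}{5}\right) \left(-34\right) = \frac{102}{5}$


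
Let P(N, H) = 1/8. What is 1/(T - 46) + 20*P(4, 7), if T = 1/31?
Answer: 7063/2850 ≈ 2.4782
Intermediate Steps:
T = 1/31 ≈ 0.032258
P(N, H) = 1/8
1/(T - 46) + 20*P(4, 7) = 1/(1/31 - 46) + 20*(1/8) = 1/(-1425/31) + 5/2 = -31/1425 + 5/2 = 7063/2850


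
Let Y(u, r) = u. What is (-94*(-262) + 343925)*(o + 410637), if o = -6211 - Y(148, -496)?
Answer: 148997869734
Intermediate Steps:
o = -6359 (o = -6211 - 1*148 = -6211 - 148 = -6359)
(-94*(-262) + 343925)*(o + 410637) = (-94*(-262) + 343925)*(-6359 + 410637) = (24628 + 343925)*404278 = 368553*404278 = 148997869734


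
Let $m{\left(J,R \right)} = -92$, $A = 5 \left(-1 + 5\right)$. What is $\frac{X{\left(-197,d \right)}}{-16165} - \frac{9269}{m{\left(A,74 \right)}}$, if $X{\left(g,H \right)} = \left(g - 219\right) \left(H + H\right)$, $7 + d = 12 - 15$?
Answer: $\frac{1296243}{12932} \approx 100.24$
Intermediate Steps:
$d = -10$ ($d = -7 + \left(12 - 15\right) = -7 - 3 = -10$)
$X{\left(g,H \right)} = 2 H \left(-219 + g\right)$ ($X{\left(g,H \right)} = \left(-219 + g\right) 2 H = 2 H \left(-219 + g\right)$)
$A = 20$ ($A = 5 \cdot 4 = 20$)
$\frac{X{\left(-197,d \right)}}{-16165} - \frac{9269}{m{\left(A,74 \right)}} = \frac{2 \left(-10\right) \left(-219 - 197\right)}{-16165} - \frac{9269}{-92} = 2 \left(-10\right) \left(-416\right) \left(- \frac{1}{16165}\right) - - \frac{403}{4} = 8320 \left(- \frac{1}{16165}\right) + \frac{403}{4} = - \frac{1664}{3233} + \frac{403}{4} = \frac{1296243}{12932}$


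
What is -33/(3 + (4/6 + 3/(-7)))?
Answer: -693/68 ≈ -10.191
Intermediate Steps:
-33/(3 + (4/6 + 3/(-7))) = -33/(3 + (4*(1/6) + 3*(-1/7))) = -33/(3 + (2/3 - 3/7)) = -33/(3 + 5/21) = -33/68/21 = -33*21/68 = -693/68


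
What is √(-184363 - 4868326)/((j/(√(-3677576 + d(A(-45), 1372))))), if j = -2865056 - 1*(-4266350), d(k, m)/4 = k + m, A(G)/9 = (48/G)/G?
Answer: -√1043657681231478/10509705 ≈ -3.0739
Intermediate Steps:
A(G) = 432/G² (A(G) = 9*((48/G)/G) = 9*(48/G²) = 432/G²)
d(k, m) = 4*k + 4*m (d(k, m) = 4*(k + m) = 4*k + 4*m)
j = 1401294 (j = -2865056 + 4266350 = 1401294)
√(-184363 - 4868326)/((j/(√(-3677576 + d(A(-45), 1372))))) = √(-184363 - 4868326)/((1401294/(√(-3677576 + (4*(432/(-45)²) + 4*1372))))) = √(-5052689)/((1401294/(√(-3677576 + (4*(432*(1/2025)) + 5488))))) = (I*√5052689)/((1401294/(√(-3677576 + (4*(16/75) + 5488))))) = (I*√5052689)/((1401294/(√(-3677576 + (64/75 + 5488))))) = (I*√5052689)/((1401294/(√(-3677576 + 411664/75)))) = (I*√5052689)/((1401294/(√(-275406536/75)))) = (I*√5052689)/((1401294/((2*I*√206554902/15)))) = (I*√5052689)/((1401294*(-5*I*√206554902/137703268))) = (I*√5052689)/((-3503235*I*√206554902/68851634)) = (I*√5052689)*(I*√206554902/10509705) = -√1043657681231478/10509705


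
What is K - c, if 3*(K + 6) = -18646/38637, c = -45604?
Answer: 5285291132/115911 ≈ 45598.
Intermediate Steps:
K = -714112/115911 (K = -6 + (-18646/38637)/3 = -6 + (-18646*1/38637)/3 = -6 + (1/3)*(-18646/38637) = -6 - 18646/115911 = -714112/115911 ≈ -6.1609)
K - c = -714112/115911 - 1*(-45604) = -714112/115911 + 45604 = 5285291132/115911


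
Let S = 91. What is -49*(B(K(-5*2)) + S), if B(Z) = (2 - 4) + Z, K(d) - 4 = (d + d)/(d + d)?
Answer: -4606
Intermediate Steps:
K(d) = 5 (K(d) = 4 + (d + d)/(d + d) = 4 + (2*d)/((2*d)) = 4 + (2*d)*(1/(2*d)) = 4 + 1 = 5)
B(Z) = -2 + Z
-49*(B(K(-5*2)) + S) = -49*((-2 + 5) + 91) = -49*(3 + 91) = -49*94 = -4606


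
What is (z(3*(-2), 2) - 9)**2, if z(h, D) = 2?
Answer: 49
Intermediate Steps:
(z(3*(-2), 2) - 9)**2 = (2 - 9)**2 = (-7)**2 = 49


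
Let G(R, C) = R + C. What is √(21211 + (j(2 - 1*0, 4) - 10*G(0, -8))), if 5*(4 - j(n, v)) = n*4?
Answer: √532335/5 ≈ 145.92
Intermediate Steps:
j(n, v) = 4 - 4*n/5 (j(n, v) = 4 - n*4/5 = 4 - 4*n/5)
G(R, C) = C + R
√(21211 + (j(2 - 1*0, 4) - 10*G(0, -8))) = √(21211 + ((4 - 4*(2 - 1*0)/5) - 10*(-8 + 0))) = √(21211 + ((4 - 4*(2 + 0)/5) - 10*(-8))) = √(21211 + ((4 - ⅘*2) + 80)) = √(21211 + ((4 - 8/5) + 80)) = √(21211 + (12/5 + 80)) = √(21211 + 412/5) = √(106467/5) = √532335/5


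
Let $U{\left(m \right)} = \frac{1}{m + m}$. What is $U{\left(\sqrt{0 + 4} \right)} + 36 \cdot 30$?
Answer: $\frac{4321}{4} \approx 1080.3$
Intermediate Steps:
$U{\left(m \right)} = \frac{1}{2 m}$
$U{\left(\sqrt{0 + 4} \right)} + 36 \cdot 30 = \frac{1}{2 \sqrt{0 + 4}} + 36 \cdot 30 = \frac{1}{2 \sqrt{4}} + 1080 = \frac{1}{2 \cdot 2} + 1080 = \frac{1}{2} \cdot \frac{1}{2} + 1080 = \frac{1}{4} + 1080 = \frac{4321}{4}$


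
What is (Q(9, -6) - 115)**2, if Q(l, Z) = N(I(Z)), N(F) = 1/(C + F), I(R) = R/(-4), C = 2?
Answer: 644809/49 ≈ 13159.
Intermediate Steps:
I(R) = -R/4 (I(R) = R*(-1/4) = -R/4)
N(F) = 1/(2 + F)
Q(l, Z) = 1/(2 - Z/4)
(Q(9, -6) - 115)**2 = (-4/(-8 - 6) - 115)**2 = (-4/(-14) - 115)**2 = (-4*(-1/14) - 115)**2 = (2/7 - 115)**2 = (-803/7)**2 = 644809/49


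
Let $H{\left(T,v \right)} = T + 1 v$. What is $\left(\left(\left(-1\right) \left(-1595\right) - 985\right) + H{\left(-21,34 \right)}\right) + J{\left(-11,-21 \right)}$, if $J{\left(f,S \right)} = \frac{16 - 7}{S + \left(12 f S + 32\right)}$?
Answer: $\frac{1733818}{2783} \approx 623.0$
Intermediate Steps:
$H{\left(T,v \right)} = T + v$
$J{\left(f,S \right)} = \frac{9}{32 + S + 12 S f}$ ($J{\left(f,S \right)} = \frac{9}{S + \left(12 S f + 32\right)} = \frac{9}{S + \left(32 + 12 S f\right)} = \frac{9}{32 + S + 12 S f}$)
$\left(\left(\left(-1\right) \left(-1595\right) - 985\right) + H{\left(-21,34 \right)}\right) + J{\left(-11,-21 \right)} = \left(\left(\left(-1\right) \left(-1595\right) - 985\right) + \left(-21 + 34\right)\right) + \frac{9}{32 - 21 + 12 \left(-21\right) \left(-11\right)} = \left(\left(1595 - 985\right) + 13\right) + \frac{9}{32 - 21 + 2772} = \left(610 + 13\right) + \frac{9}{2783} = 623 + 9 \cdot \frac{1}{2783} = 623 + \frac{9}{2783} = \frac{1733818}{2783}$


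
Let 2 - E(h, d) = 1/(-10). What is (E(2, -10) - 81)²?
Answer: 622521/100 ≈ 6225.2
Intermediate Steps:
E(h, d) = 21/10 (E(h, d) = 2 - 1/(-10) = 2 - 1*(-⅒) = 2 + ⅒ = 21/10)
(E(2, -10) - 81)² = (21/10 - 81)² = (-789/10)² = 622521/100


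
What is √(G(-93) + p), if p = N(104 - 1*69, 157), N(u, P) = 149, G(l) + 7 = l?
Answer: 7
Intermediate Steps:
G(l) = -7 + l
p = 149
√(G(-93) + p) = √((-7 - 93) + 149) = √(-100 + 149) = √49 = 7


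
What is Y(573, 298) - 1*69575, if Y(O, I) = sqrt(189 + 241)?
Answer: -69575 + sqrt(430) ≈ -69554.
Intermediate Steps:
Y(O, I) = sqrt(430)
Y(573, 298) - 1*69575 = sqrt(430) - 1*69575 = sqrt(430) - 69575 = -69575 + sqrt(430)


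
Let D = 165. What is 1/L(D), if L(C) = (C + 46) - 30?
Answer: 1/181 ≈ 0.0055249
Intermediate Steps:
L(C) = 16 + C (L(C) = (46 + C) - 30 = 16 + C)
1/L(D) = 1/(16 + 165) = 1/181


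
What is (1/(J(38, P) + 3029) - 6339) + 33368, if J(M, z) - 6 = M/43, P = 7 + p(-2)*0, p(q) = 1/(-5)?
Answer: 3528446790/130543 ≈ 27029.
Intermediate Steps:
p(q) = -⅕
P = 7 (P = 7 - ⅕*0 = 7 + 0 = 7)
J(M, z) = 6 + M/43
(1/(J(38, P) + 3029) - 6339) + 33368 = (1/((6 + (1/43)*38) + 3029) - 6339) + 33368 = (1/((6 + 38/43) + 3029) - 6339) + 33368 = (1/(296/43 + 3029) - 6339) + 33368 = (1/(130543/43) - 6339) + 33368 = (43/130543 - 6339) + 33368 = -827512034/130543 + 33368 = 3528446790/130543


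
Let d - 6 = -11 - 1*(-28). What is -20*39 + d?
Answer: -757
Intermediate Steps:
d = 23 (d = 6 + (-11 - 1*(-28)) = 6 + (-11 + 28) = 6 + 17 = 23)
-20*39 + d = -20*39 + 23 = -780 + 23 = -757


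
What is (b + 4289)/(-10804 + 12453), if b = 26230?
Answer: 30519/1649 ≈ 18.508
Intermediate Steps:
(b + 4289)/(-10804 + 12453) = (26230 + 4289)/(-10804 + 12453) = 30519/1649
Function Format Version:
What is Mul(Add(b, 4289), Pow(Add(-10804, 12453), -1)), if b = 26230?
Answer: Rational(30519, 1649) ≈ 18.508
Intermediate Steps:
Mul(Add(b, 4289), Pow(Add(-10804, 12453), -1)) = Mul(Add(26230, 4289), Pow(Add(-10804, 12453), -1)) = Mul(30519, Pow(1649, -1)) = Mul(30519, Rational(1, 1649)) = Rational(30519, 1649)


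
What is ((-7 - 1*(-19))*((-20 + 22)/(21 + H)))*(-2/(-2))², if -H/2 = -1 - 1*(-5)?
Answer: 24/13 ≈ 1.8462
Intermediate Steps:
H = -8 (H = -2*(-1 - 1*(-5)) = -2*(-1 + 5) = -2*4 = -8)
((-7 - 1*(-19))*((-20 + 22)/(21 + H)))*(-2/(-2))² = ((-7 - 1*(-19))*((-20 + 22)/(21 - 8)))*(-2/(-2))² = ((-7 + 19)*(2/13))*(-2*(-½))² = (12*(2*(1/13)))*1² = (12*(2/13))*1 = (24/13)*1 = 24/13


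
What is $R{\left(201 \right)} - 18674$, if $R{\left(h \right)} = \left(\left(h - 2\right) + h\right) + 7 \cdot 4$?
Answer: $-18246$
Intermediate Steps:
$R{\left(h \right)} = 26 + 2 h$ ($R{\left(h \right)} = \left(\left(-2 + h\right) + h\right) + 28 = \left(-2 + 2 h\right) + 28 = 26 + 2 h$)
$R{\left(201 \right)} - 18674 = \left(26 + 2 \cdot 201\right) - 18674 = \left(26 + 402\right) - 18674 = 428 - 18674 = -18246$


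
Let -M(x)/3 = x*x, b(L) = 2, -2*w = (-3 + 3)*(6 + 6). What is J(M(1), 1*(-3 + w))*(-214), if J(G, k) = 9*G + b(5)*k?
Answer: 7062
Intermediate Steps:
w = 0 (w = -(-3 + 3)*(6 + 6)/2 = -0*12 = -1/2*0 = 0)
M(x) = -3*x**2 (M(x) = -3*x*x = -3*x**2)
J(G, k) = 2*k + 9*G (J(G, k) = 9*G + 2*k = 2*k + 9*G)
J(M(1), 1*(-3 + w))*(-214) = (2*(1*(-3 + 0)) + 9*(-3*1**2))*(-214) = (2*(1*(-3)) + 9*(-3*1))*(-214) = (2*(-3) + 9*(-3))*(-214) = (-6 - 27)*(-214) = -33*(-214) = 7062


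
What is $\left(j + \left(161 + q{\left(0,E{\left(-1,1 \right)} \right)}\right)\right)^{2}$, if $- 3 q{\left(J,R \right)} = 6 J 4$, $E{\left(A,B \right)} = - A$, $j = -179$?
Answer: $324$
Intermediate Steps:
$q{\left(J,R \right)} = - 8 J$ ($q{\left(J,R \right)} = - \frac{6 J 4}{3} = - \frac{24 J}{3} = - 8 J$)
$\left(j + \left(161 + q{\left(0,E{\left(-1,1 \right)} \right)}\right)\right)^{2} = \left(-179 + \left(161 - 0\right)\right)^{2} = \left(-179 + \left(161 + 0\right)\right)^{2} = \left(-179 + 161\right)^{2} = \left(-18\right)^{2} = 324$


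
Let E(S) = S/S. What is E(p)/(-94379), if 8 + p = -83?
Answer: -1/94379 ≈ -1.0596e-5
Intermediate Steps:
p = -91 (p = -8 - 83 = -91)
E(S) = 1
E(p)/(-94379) = 1/(-94379) = 1*(-1/94379) = -1/94379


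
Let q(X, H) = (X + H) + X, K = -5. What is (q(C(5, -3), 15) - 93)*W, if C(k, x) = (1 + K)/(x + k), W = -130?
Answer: 10660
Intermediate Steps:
C(k, x) = -4/(k + x) (C(k, x) = (1 - 5)/(x + k) = -4/(k + x))
q(X, H) = H + 2*X (q(X, H) = (H + X) + X = H + 2*X)
(q(C(5, -3), 15) - 93)*W = ((15 + 2*(-4/(5 - 3))) - 93)*(-130) = ((15 + 2*(-4/2)) - 93)*(-130) = ((15 + 2*(-4*½)) - 93)*(-130) = ((15 + 2*(-2)) - 93)*(-130) = ((15 - 4) - 93)*(-130) = (11 - 93)*(-130) = -82*(-130) = 10660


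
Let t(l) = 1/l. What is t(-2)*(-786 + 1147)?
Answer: -361/2 ≈ -180.50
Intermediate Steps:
t(l) = 1/l
t(-2)*(-786 + 1147) = (-786 + 1147)/(-2) = -½*361 = -361/2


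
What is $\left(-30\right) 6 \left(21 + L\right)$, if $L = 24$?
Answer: $-8100$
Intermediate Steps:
$\left(-30\right) 6 \left(21 + L\right) = \left(-30\right) 6 \left(21 + 24\right) = \left(-180\right) 45 = -8100$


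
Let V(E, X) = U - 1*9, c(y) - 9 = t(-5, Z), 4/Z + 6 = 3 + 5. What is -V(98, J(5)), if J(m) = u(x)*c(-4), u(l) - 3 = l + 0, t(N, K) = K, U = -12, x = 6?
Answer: 21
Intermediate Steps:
Z = 2 (Z = 4/(-6 + (3 + 5)) = 4/(-6 + 8) = 4/2 = 4*(1/2) = 2)
u(l) = 3 + l (u(l) = 3 + (l + 0) = 3 + l)
c(y) = 11 (c(y) = 9 + 2 = 11)
J(m) = 99 (J(m) = (3 + 6)*11 = 9*11 = 99)
V(E, X) = -21 (V(E, X) = -12 - 1*9 = -12 - 9 = -21)
-V(98, J(5)) = -1*(-21) = 21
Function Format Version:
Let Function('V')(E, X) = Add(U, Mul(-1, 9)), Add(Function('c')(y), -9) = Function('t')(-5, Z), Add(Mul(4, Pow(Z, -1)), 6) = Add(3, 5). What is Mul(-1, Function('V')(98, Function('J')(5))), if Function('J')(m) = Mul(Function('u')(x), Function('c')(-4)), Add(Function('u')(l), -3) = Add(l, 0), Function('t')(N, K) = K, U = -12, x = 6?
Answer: 21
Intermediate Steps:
Z = 2 (Z = Mul(4, Pow(Add(-6, Add(3, 5)), -1)) = Mul(4, Pow(Add(-6, 8), -1)) = Mul(4, Pow(2, -1)) = Mul(4, Rational(1, 2)) = 2)
Function('u')(l) = Add(3, l) (Function('u')(l) = Add(3, Add(l, 0)) = Add(3, l))
Function('c')(y) = 11 (Function('c')(y) = Add(9, 2) = 11)
Function('J')(m) = 99 (Function('J')(m) = Mul(Add(3, 6), 11) = Mul(9, 11) = 99)
Function('V')(E, X) = -21 (Function('V')(E, X) = Add(-12, Mul(-1, 9)) = Add(-12, -9) = -21)
Mul(-1, Function('V')(98, Function('J')(5))) = Mul(-1, -21) = 21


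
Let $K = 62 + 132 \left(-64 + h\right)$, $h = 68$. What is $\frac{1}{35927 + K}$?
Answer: $\frac{1}{36517} \approx 2.7384 \cdot 10^{-5}$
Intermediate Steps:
$K = 590$ ($K = 62 + 132 \left(-64 + 68\right) = 62 + 132 \cdot 4 = 62 + 528 = 590$)
$\frac{1}{35927 + K} = \frac{1}{35927 + 590} = \frac{1}{36517}$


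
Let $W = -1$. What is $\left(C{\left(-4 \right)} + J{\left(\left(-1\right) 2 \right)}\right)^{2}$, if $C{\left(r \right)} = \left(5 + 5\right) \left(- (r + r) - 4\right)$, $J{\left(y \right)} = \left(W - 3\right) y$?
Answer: $2304$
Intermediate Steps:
$J{\left(y \right)} = - 4 y$ ($J{\left(y \right)} = \left(-1 - 3\right) y = - 4 y$)
$C{\left(r \right)} = -40 - 20 r$ ($C{\left(r \right)} = 10 \left(- 2 r - 4\right) = 10 \left(-4 - 2 r\right) = -40 - 20 r$)
$\left(C{\left(-4 \right)} + J{\left(\left(-1\right) 2 \right)}\right)^{2} = \left(\left(-40 - -80\right) - 4 \left(\left(-1\right) 2\right)\right)^{2} = \left(\left(-40 + 80\right) - -8\right)^{2} = \left(40 + 8\right)^{2} = 48^{2} = 2304$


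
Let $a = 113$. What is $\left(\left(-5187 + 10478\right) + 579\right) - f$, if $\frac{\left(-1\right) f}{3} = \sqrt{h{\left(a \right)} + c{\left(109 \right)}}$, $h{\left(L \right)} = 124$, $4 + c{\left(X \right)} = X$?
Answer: $5870 + 3 \sqrt{229} \approx 5915.4$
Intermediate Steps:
$c{\left(X \right)} = -4 + X$
$f = - 3 \sqrt{229}$ ($f = - 3 \sqrt{124 + \left(-4 + 109\right)} = - 3 \sqrt{124 + 105} = - 3 \sqrt{229} \approx -45.398$)
$\left(\left(-5187 + 10478\right) + 579\right) - f = \left(\left(-5187 + 10478\right) + 579\right) - - 3 \sqrt{229} = \left(5291 + 579\right) + 3 \sqrt{229} = 5870 + 3 \sqrt{229}$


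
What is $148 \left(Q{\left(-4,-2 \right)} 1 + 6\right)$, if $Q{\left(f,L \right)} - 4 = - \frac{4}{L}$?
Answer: $1776$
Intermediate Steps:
$Q{\left(f,L \right)} = 4 - \frac{4}{L}$
$148 \left(Q{\left(-4,-2 \right)} 1 + 6\right) = 148 \left(\left(4 - \frac{4}{-2}\right) 1 + 6\right) = 148 \left(\left(4 - -2\right) 1 + 6\right) = 148 \left(\left(4 + 2\right) 1 + 6\right) = 148 \left(6 \cdot 1 + 6\right) = 148 \left(6 + 6\right) = 148 \cdot 12 = 1776$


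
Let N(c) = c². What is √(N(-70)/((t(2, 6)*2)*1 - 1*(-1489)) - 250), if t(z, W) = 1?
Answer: 5*I*√447726/213 ≈ 15.707*I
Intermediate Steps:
√(N(-70)/((t(2, 6)*2)*1 - 1*(-1489)) - 250) = √((-70)²/((1*2)*1 - 1*(-1489)) - 250) = √(4900/(2*1 + 1489) - 250) = √(4900/(2 + 1489) - 250) = √(4900/1491 - 250) = √(4900*(1/1491) - 250) = √(700/213 - 250) = √(-52550/213) = 5*I*√447726/213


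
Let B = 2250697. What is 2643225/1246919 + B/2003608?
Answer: 8102423608343/2498336883752 ≈ 3.2431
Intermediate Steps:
2643225/1246919 + B/2003608 = 2643225/1246919 + 2250697/2003608 = 8102423608343/2498336883752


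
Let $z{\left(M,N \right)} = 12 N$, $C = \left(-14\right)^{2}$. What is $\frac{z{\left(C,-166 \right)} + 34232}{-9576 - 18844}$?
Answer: $- \frac{1612}{1421} \approx -1.1344$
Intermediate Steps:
$C = 196$
$\frac{z{\left(C,-166 \right)} + 34232}{-9576 - 18844} = \frac{12 \left(-166\right) + 34232}{-9576 - 18844} = \frac{-1992 + 34232}{-28420} = 32240 \left(- \frac{1}{28420}\right) = - \frac{1612}{1421}$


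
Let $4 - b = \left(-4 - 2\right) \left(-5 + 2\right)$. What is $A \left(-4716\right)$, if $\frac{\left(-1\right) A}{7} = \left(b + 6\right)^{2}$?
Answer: $2112768$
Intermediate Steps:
$b = -14$ ($b = 4 - \left(-4 - 2\right) \left(-5 + 2\right) = 4 - \left(-6\right) \left(-3\right) = 4 - 18 = -14$)
$A = -448$ ($A = - 7 \left(-14 + 6\right)^{2} = - 7 \left(-8\right)^{2} = \left(-7\right) 64 = -448$)
$A \left(-4716\right) = \left(-448\right) \left(-4716\right) = 2112768$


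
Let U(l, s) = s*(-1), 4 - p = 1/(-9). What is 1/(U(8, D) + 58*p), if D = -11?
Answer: 9/2245 ≈ 0.0040089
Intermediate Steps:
p = 37/9 (p = 4 - 1/(-9) = 4 - 1*(-⅑) = 4 + ⅑ = 37/9 ≈ 4.1111)
U(l, s) = -s
1/(U(8, D) + 58*p) = 1/(-1*(-11) + 58*(37/9)) = 1/(11 + 2146/9) = 1/(2245/9) = 9/2245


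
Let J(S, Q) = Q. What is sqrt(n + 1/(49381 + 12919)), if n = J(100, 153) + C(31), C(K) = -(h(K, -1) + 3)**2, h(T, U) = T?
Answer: I*sqrt(38929338077)/6230 ≈ 31.67*I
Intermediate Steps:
C(K) = -(3 + K)**2 (C(K) = -(K + 3)**2 = -(3 + K)**2)
n = -1003 (n = 153 - (3 + 31)**2 = 153 - 1*34**2 = 153 - 1*1156 = 153 - 1156 = -1003)
sqrt(n + 1/(49381 + 12919)) = sqrt(-1003 + 1/(49381 + 12919)) = sqrt(-1003 + 1/62300) = sqrt(-62486899/62300) = I*sqrt(38929338077)/6230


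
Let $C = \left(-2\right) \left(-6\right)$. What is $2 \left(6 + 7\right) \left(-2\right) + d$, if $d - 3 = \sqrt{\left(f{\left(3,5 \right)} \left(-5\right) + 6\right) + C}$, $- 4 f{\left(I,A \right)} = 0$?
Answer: $-49 + 3 \sqrt{2} \approx -44.757$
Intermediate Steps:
$f{\left(I,A \right)} = 0$ ($f{\left(I,A \right)} = \left(- \frac{1}{4}\right) 0 = 0$)
$C = 12$
$d = 3 + 3 \sqrt{2}$ ($d = 3 + \sqrt{\left(0 \left(-5\right) + 6\right) + 12} = 3 + \sqrt{\left(0 + 6\right) + 12} = 3 + \sqrt{6 + 12} = 3 + \sqrt{18} = 3 + 3 \sqrt{2} \approx 7.2426$)
$2 \left(6 + 7\right) \left(-2\right) + d = 2 \left(6 + 7\right) \left(-2\right) + \left(3 + 3 \sqrt{2}\right) = 2 \cdot 13 \left(-2\right) + \left(3 + 3 \sqrt{2}\right) = 26 \left(-2\right) + \left(3 + 3 \sqrt{2}\right) = -52 + \left(3 + 3 \sqrt{2}\right) = -49 + 3 \sqrt{2}$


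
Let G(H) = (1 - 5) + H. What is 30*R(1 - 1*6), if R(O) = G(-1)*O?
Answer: 750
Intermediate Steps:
G(H) = -4 + H
R(O) = -5*O (R(O) = (-4 - 1)*O = -5*O)
30*R(1 - 1*6) = 30*(-5*(1 - 1*6)) = 30*(-5*(1 - 6)) = 30*(-5*(-5)) = 30*25 = 750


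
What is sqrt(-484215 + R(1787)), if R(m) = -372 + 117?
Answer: 3*I*sqrt(53830) ≈ 696.04*I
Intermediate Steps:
R(m) = -255
sqrt(-484215 + R(1787)) = sqrt(-484215 - 255) = sqrt(-484470) = 3*I*sqrt(53830)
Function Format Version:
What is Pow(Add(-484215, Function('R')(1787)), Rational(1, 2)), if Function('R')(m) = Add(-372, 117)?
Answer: Mul(3, I, Pow(53830, Rational(1, 2))) ≈ Mul(696.04, I)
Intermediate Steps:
Function('R')(m) = -255
Pow(Add(-484215, Function('R')(1787)), Rational(1, 2)) = Pow(Add(-484215, -255), Rational(1, 2)) = Pow(-484470, Rational(1, 2)) = Mul(3, I, Pow(53830, Rational(1, 2)))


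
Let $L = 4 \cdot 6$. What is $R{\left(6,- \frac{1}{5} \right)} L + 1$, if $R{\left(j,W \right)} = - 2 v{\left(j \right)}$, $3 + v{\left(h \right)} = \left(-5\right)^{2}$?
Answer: $-1055$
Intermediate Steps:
$v{\left(h \right)} = 22$ ($v{\left(h \right)} = -3 + \left(-5\right)^{2} = -3 + 25 = 22$)
$L = 24$
$R{\left(j,W \right)} = -44$ ($R{\left(j,W \right)} = \left(-2\right) 22 = -44$)
$R{\left(6,- \frac{1}{5} \right)} L + 1 = \left(-44\right) 24 + 1 = -1056 + 1 = -1055$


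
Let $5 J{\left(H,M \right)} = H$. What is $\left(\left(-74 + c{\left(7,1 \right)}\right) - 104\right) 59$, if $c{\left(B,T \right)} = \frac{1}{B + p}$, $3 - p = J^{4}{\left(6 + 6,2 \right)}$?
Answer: $- \frac{152168847}{14486} \approx -10505.0$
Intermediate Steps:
$J{\left(H,M \right)} = \frac{H}{5}$
$p = - \frac{18861}{625}$ ($p = 3 - \left(\frac{6 + 6}{5}\right)^{4} = 3 - \left(\frac{1}{5} \cdot 12\right)^{4} = 3 - \left(\frac{12}{5}\right)^{4} = 3 - \frac{20736}{625} = - \frac{18861}{625} \approx -30.178$)
$c{\left(B,T \right)} = \frac{1}{- \frac{18861}{625} + B}$ ($c{\left(B,T \right)} = \frac{1}{B - \frac{18861}{625}} = \frac{1}{- \frac{18861}{625} + B}$)
$\left(\left(-74 + c{\left(7,1 \right)}\right) - 104\right) 59 = \left(\left(-74 + \frac{625}{-18861 + 625 \cdot 7}\right) - 104\right) 59 = \left(\left(-74 + \frac{625}{-18861 + 4375}\right) - 104\right) 59 = \left(\left(-74 + \frac{625}{-14486}\right) - 104\right) 59 = \left(\left(-74 + 625 \left(- \frac{1}{14486}\right)\right) - 104\right) 59 = \left(\left(-74 - \frac{625}{14486}\right) - 104\right) 59 = \left(- \frac{1072589}{14486} - 104\right) 59 = \left(- \frac{2579133}{14486}\right) 59 = - \frac{152168847}{14486}$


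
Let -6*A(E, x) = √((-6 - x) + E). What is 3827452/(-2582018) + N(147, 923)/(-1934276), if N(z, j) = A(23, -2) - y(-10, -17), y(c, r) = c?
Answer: -1850843591233/1248583862242 + √19/11605656 ≈ -1.4824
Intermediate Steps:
A(E, x) = -√(-6 + E - x)/6 (A(E, x) = -√((-6 - x) + E)/6 = -√(-6 + E - x)/6)
N(z, j) = 10 - √19/6 (N(z, j) = -√(-6 + 23 - 1*(-2))/6 - 1*(-10) = -√(-6 + 23 + 2)/6 + 10 = -√19/6 + 10 = 10 - √19/6)
3827452/(-2582018) + N(147, 923)/(-1934276) = 3827452/(-2582018) + (10 - √19/6)/(-1934276) = 3827452*(-1/2582018) + (10 - √19/6)*(-1/1934276) = -1913726/1291009 + (-5/967138 + √19/11605656) = -1850843591233/1248583862242 + √19/11605656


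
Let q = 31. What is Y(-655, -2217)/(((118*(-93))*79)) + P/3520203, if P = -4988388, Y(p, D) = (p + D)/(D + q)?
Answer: -787810289867162/555940953278589 ≈ -1.4171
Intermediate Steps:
Y(p, D) = (D + p)/(31 + D) (Y(p, D) = (p + D)/(D + 31) = (D + p)/(31 + D))
Y(-655, -2217)/(((118*(-93))*79)) + P/3520203 = ((-2217 - 655)/(31 - 2217))/(((118*(-93))*79)) - 4988388/3520203 = (-2872/(-2186))/((-10974*79)) - 4988388*1/3520203 = -1/2186*(-2872)/(-866946) - 1662796/1173401 = (1436/1093)*(-1/866946) - 1662796/1173401 = -718/473785989 - 1662796/1173401 = -787810289867162/555940953278589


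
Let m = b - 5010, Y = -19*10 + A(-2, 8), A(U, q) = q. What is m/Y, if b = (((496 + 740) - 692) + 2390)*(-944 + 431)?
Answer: 107868/13 ≈ 8297.5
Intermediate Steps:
b = -1505142 (b = ((1236 - 692) + 2390)*(-513) = (544 + 2390)*(-513) = 2934*(-513) = -1505142)
Y = -182 (Y = -19*10 + 8 = -190 + 8 = -182)
m = -1510152 (m = -1505142 - 5010 = -1510152)
m/Y = -1510152/(-182) = -1510152*(-1/182) = 107868/13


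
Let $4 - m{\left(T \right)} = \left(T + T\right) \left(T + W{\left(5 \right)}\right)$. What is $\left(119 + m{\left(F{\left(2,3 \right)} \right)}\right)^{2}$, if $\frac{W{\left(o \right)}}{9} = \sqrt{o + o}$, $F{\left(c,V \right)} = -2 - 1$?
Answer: $40185 + 11340 \sqrt{10} \approx 76045.0$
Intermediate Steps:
$F{\left(c,V \right)} = -3$
$W{\left(o \right)} = 9 \sqrt{2} \sqrt{o}$ ($W{\left(o \right)} = 9 \sqrt{o + o} = 9 \sqrt{2 o} = 9 \sqrt{2} \sqrt{o}$)
$m{\left(T \right)} = 4 - 2 T \left(T + 9 \sqrt{10}\right)$ ($m{\left(T \right)} = 4 - \left(T + T\right) \left(T + 9 \sqrt{2} \sqrt{5}\right) = 4 - 2 T \left(T + 9 \sqrt{10}\right)$)
$\left(119 + m{\left(F{\left(2,3 \right)} \right)}\right)^{2} = \left(119 - \left(-4 + 18 - 54 \sqrt{10}\right)\right)^{2} = \left(119 + \left(4 - 18 + 54 \sqrt{10}\right)\right)^{2} = \left(119 - \left(14 - 54 \sqrt{10}\right)\right)^{2} = \left(105 + 54 \sqrt{10}\right)^{2}$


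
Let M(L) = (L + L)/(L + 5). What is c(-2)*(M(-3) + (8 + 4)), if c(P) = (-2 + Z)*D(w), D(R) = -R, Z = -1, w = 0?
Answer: 0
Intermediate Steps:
c(P) = 0 (c(P) = (-2 - 1)*(-1*0) = -3*0 = 0)
M(L) = 2*L/(5 + L) (M(L) = (2*L)/(5 + L) = 2*L/(5 + L))
c(-2)*(M(-3) + (8 + 4)) = 0*(2*(-3)/(5 - 3) + (8 + 4)) = 0*(2*(-3)/2 + 12) = 0*(2*(-3)*(½) + 12) = 0*(-3 + 12) = 0*9 = 0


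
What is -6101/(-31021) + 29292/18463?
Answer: 1021309895/572740723 ≈ 1.7832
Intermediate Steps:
-6101/(-31021) + 29292/18463 = -6101*(-1/31021) + 29292*(1/18463) = 6101/31021 + 29292/18463 = 1021309895/572740723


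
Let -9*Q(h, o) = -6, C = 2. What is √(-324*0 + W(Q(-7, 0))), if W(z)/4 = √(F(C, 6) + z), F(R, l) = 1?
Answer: 2*3^(¾)*5^(¼)/3 ≈ 2.2724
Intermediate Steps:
Q(h, o) = ⅔ (Q(h, o) = -⅑*(-6) = ⅔)
W(z) = 4*√(1 + z)
√(-324*0 + W(Q(-7, 0))) = √(-324*0 + 4*√(1 + ⅔)) = √(0 + 4*√(5/3)) = √(0 + 4*(√15/3)) = √(0 + 4*√15/3) = √(4*√15/3) = 2*3^(¾)*5^(¼)/3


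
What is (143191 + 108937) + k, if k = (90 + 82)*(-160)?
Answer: 224608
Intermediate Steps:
k = -27520 (k = 172*(-160) = -27520)
(143191 + 108937) + k = (143191 + 108937) - 27520 = 252128 - 27520 = 224608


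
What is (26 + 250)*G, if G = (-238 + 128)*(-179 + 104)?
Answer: 2277000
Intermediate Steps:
G = 8250 (G = -110*(-75) = 8250)
(26 + 250)*G = (26 + 250)*8250 = 276*8250 = 2277000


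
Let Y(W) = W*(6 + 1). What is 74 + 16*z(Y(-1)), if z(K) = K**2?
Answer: 858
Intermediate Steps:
Y(W) = 7*W (Y(W) = W*7 = 7*W)
74 + 16*z(Y(-1)) = 74 + 16*(7*(-1))**2 = 74 + 16*(-7)**2 = 74 + 16*49 = 74 + 784 = 858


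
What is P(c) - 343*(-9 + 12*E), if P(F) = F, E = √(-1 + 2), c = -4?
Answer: -1033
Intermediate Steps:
E = 1 (E = √1 = 1)
P(c) - 343*(-9 + 12*E) = -4 - 343*(-9 + 12*1) = -4 - 343*(-9 + 12) = -4 - 343*3 = -4 - 1029 = -1033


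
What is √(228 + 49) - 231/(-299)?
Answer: 231/299 + √277 ≈ 17.416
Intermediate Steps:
√(228 + 49) - 231/(-299) = √277 - 231*(-1/299) = √277 + 231/299 = 231/299 + √277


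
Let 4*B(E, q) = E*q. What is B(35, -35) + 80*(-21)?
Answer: -7945/4 ≈ -1986.3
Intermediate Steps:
B(E, q) = E*q/4 (B(E, q) = (E*q)/4 = E*q/4)
B(35, -35) + 80*(-21) = (1/4)*35*(-35) + 80*(-21) = -1225/4 - 1680 = -7945/4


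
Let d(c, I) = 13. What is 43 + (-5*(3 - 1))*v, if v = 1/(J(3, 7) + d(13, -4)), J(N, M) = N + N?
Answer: 807/19 ≈ 42.474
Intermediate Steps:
J(N, M) = 2*N
v = 1/19 (v = 1/(2*3 + 13) = 1/(6 + 13) = 1/19 ≈ 0.052632)
43 + (-5*(3 - 1))*v = 43 - 5*(3 - 1)*(1/19) = 43 - 5*2*(1/19) = 43 - 10*1/19 = 43 - 10/19 = 807/19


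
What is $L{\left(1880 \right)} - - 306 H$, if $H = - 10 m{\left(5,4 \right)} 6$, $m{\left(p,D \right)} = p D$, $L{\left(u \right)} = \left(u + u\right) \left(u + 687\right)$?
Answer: $9284720$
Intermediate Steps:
$L{\left(u \right)} = 2 u \left(687 + u\right)$
$m{\left(p,D \right)} = D p$
$H = -1200$ ($H = - 10 \cdot 4 \cdot 5 \cdot 6 = \left(-10\right) 20 \cdot 6 = \left(-200\right) 6 = -1200$)
$L{\left(1880 \right)} - - 306 H = 2 \cdot 1880 \left(687 + 1880\right) - \left(-306\right) \left(-1200\right) = 2 \cdot 1880 \cdot 2567 - 367200 = 9651920 - 367200 = 9284720$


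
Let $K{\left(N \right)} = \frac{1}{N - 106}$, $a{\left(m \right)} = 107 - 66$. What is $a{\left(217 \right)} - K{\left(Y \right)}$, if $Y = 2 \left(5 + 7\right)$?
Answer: $\frac{3363}{82} \approx 41.012$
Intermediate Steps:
$a{\left(m \right)} = 41$
$Y = 24$ ($Y = 2 \cdot 12 = 24$)
$K{\left(N \right)} = \frac{1}{-106 + N}$
$a{\left(217 \right)} - K{\left(Y \right)} = 41 - \frac{1}{-106 + 24} = 41 - \frac{1}{-82} = 41 - - \frac{1}{82} = 41 + \frac{1}{82} = \frac{3363}{82}$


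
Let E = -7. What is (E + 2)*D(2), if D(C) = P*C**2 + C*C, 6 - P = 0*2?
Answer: -140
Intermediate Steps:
P = 6 (P = 6 - 0*2 = 6 - 1*0 = 6 + 0 = 6)
D(C) = 7*C**2 (D(C) = 6*C**2 + C*C = 6*C**2 + C**2 = 7*C**2)
(E + 2)*D(2) = (-7 + 2)*(7*2**2) = -35*4 = -5*28 = -140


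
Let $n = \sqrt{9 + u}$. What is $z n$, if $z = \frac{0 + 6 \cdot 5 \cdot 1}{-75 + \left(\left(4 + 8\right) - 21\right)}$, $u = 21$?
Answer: $- \frac{5 \sqrt{30}}{14} \approx -1.9562$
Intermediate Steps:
$n = \sqrt{30}$ ($n = \sqrt{9 + 21} = \sqrt{30} \approx 5.4772$)
$z = - \frac{5}{14}$ ($z = \frac{0 + 30 \cdot 1}{-75 + \left(12 - 21\right)} = \frac{0 + 30}{-75 - 9} = \frac{30}{-84} = 30 \left(- \frac{1}{84}\right) = - \frac{5}{14} \approx -0.35714$)
$z n = - \frac{5 \sqrt{30}}{14}$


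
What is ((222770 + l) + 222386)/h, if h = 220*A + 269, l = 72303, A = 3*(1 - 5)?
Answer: -517459/2371 ≈ -218.25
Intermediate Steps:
A = -12 (A = 3*(-4) = -12)
h = -2371 (h = 220*(-12) + 269 = -2640 + 269 = -2371)
((222770 + l) + 222386)/h = ((222770 + 72303) + 222386)/(-2371) = (295073 + 222386)*(-1/2371) = 517459*(-1/2371) = -517459/2371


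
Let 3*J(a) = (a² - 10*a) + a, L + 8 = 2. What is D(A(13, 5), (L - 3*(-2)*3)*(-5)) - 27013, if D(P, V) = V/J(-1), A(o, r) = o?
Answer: -27031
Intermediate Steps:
L = -6 (L = -8 + 2 = -6)
J(a) = -3*a + a²/3 (J(a) = ((a² - 10*a) + a)/3 = (a² - 9*a)/3 = -3*a + a²/3)
D(P, V) = 3*V/10 (D(P, V) = V/(((⅓)*(-1)*(-9 - 1))) = V/(((⅓)*(-1)*(-10))) = V/(10/3) = V*(3/10) = 3*V/10)
D(A(13, 5), (L - 3*(-2)*3)*(-5)) - 27013 = 3*((-6 - 3*(-2)*3)*(-5))/10 - 27013 = 3*((-6 + 6*3)*(-5))/10 - 27013 = 3*((-6 + 18)*(-5))/10 - 27013 = 3*(12*(-5))/10 - 27013 = (3/10)*(-60) - 27013 = -18 - 27013 = -27031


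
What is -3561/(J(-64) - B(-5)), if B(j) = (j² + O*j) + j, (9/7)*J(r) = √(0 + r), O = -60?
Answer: 1442205/129649 + 224343*I/1037192 ≈ 11.124 + 0.2163*I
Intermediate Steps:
J(r) = 7*√r/9 (J(r) = 7*√(0 + r)/9 = 7*√r/9)
B(j) = j² - 59*j (B(j) = (j² - 60*j) + j = j² - 59*j)
-3561/(J(-64) - B(-5)) = -3561/(7*√(-64)/9 - (-5)*(-59 - 5)) = -3561/(7*(8*I)/9 - (-5)*(-64)) = -3561/(56*I/9 - 1*320) = -3561/(56*I/9 - 320) = -3561*81*(-320 - 56*I/9)/8297536 = -288441*(-320 - 56*I/9)/8297536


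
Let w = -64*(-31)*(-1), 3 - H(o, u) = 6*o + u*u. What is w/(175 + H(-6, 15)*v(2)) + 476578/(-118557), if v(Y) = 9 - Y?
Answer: -301886318/133613739 ≈ -2.2594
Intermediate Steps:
H(o, u) = 3 - u**2 - 6*o (H(o, u) = 3 - (6*o + u*u) = 3 - (6*o + u**2) = 3 - (u**2 + 6*o) = 3 + (-u**2 - 6*o) = 3 - u**2 - 6*o)
w = -1984 (w = 1984*(-1) = -1984)
w/(175 + H(-6, 15)*v(2)) + 476578/(-118557) = -1984/(175 + (3 - 1*15**2 - 6*(-6))*(9 - 1*2)) + 476578/(-118557) = -1984/(175 + (3 - 1*225 + 36)*(9 - 2)) + 476578*(-1/118557) = -1984/(175 + (3 - 225 + 36)*7) - 476578/118557 = -1984/(175 - 186*7) - 476578/118557 = -1984/(175 - 1302) - 476578/118557 = -1984/(-1127) - 476578/118557 = -1984*(-1/1127) - 476578/118557 = 1984/1127 - 476578/118557 = -301886318/133613739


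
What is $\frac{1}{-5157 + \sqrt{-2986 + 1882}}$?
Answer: $- \frac{1719}{8865251} - \frac{4 i \sqrt{69}}{26595753} \approx -0.0001939 - 1.2493 \cdot 10^{-6} i$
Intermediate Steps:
$\frac{1}{-5157 + \sqrt{-2986 + 1882}} = \frac{1}{-5157 + \sqrt{-1104}} = \frac{1}{-5157 + 4 i \sqrt{69}}$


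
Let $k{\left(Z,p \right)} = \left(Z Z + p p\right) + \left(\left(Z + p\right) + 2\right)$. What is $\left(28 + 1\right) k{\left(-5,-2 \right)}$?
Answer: $696$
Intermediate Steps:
$k{\left(Z,p \right)} = 2 + Z + p + Z^{2} + p^{2}$ ($k{\left(Z,p \right)} = \left(Z^{2} + p^{2}\right) + \left(2 + Z + p\right) = 2 + Z + p + Z^{2} + p^{2}$)
$\left(28 + 1\right) k{\left(-5,-2 \right)} = \left(28 + 1\right) \left(2 - 5 - 2 + \left(-5\right)^{2} + \left(-2\right)^{2}\right) = 29 \left(2 - 5 - 2 + 25 + 4\right) = 29 \cdot 24 = 696$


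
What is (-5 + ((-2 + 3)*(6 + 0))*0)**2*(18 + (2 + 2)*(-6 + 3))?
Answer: 150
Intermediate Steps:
(-5 + ((-2 + 3)*(6 + 0))*0)**2*(18 + (2 + 2)*(-6 + 3)) = (-5 + (1*6)*0)**2*(18 + 4*(-3)) = (-5 + 6*0)**2*(18 - 12) = (-5 + 0)**2*6 = (-5)**2*6 = 25*6 = 150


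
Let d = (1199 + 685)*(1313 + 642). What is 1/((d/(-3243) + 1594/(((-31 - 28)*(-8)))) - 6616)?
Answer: -11092/85944893 ≈ -0.00012906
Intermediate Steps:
d = 3683220 (d = 1884*1955 = 3683220)
1/((d/(-3243) + 1594/(((-31 - 28)*(-8)))) - 6616) = 1/((3683220/(-3243) + 1594/(((-31 - 28)*(-8)))) - 6616) = 1/((3683220*(-1/3243) + 1594/((-59*(-8)))) - 6616) = 1/((-53380/47 + 1594/472) - 6616) = 1/((-53380/47 + 1594*(1/472)) - 6616) = 1/((-53380/47 + 797/236) - 6616) = 1/(-12560221/11092 - 6616) = 1/(-85944893/11092) = -11092/85944893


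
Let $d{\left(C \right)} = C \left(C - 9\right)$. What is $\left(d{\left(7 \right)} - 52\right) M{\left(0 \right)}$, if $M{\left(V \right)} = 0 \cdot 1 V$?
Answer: $0$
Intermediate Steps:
$M{\left(V \right)} = 0$ ($M{\left(V \right)} = 0 V = 0$)
$d{\left(C \right)} = C \left(-9 + C\right)$
$\left(d{\left(7 \right)} - 52\right) M{\left(0 \right)} = \left(7 \left(-9 + 7\right) - 52\right) 0 = \left(7 \left(-2\right) - 52\right) 0 = \left(-14 - 52\right) 0 = \left(-66\right) 0 = 0$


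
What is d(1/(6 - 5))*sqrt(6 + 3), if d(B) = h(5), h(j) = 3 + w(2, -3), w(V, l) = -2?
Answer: 3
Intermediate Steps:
h(j) = 1 (h(j) = 3 - 2 = 1)
d(B) = 1
d(1/(6 - 5))*sqrt(6 + 3) = 1*sqrt(6 + 3) = 1*sqrt(9) = 1*3 = 3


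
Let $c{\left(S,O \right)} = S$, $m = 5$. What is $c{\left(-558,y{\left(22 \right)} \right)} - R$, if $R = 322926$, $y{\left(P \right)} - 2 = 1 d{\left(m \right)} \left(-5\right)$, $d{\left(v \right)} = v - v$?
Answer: $-323484$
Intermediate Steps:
$d{\left(v \right)} = 0$
$y{\left(P \right)} = 2$ ($y{\left(P \right)} = 2 + 1 \cdot 0 \left(-5\right) = 2 + 0 \left(-5\right) = 2 + 0 = 2$)
$c{\left(-558,y{\left(22 \right)} \right)} - R = -558 - 322926 = -323484$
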